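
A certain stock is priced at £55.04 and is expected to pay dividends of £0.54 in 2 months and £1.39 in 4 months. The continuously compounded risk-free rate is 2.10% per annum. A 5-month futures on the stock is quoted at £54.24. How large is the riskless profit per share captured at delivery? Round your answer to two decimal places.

£0.65 per share

PV(dividends) I = 0.54·e^(−0.0210·2/12) + 1.39·e^(−0.0210·4/12) = 1.9184
Fair futures F* = (S − I)·e^(rT) = (55.04 − 1.9184)·e^0.008750 = 53.1216 × 1.008788 = 53.5884
Market £54.24 > fair 53.5884: forward overpriced → cash-and-carry (borrow at r, buy the stock and collect the dividends, short the forward).
Profit at T = |F_mkt − F*| = |54.24 − 53.5884| = £0.65 per share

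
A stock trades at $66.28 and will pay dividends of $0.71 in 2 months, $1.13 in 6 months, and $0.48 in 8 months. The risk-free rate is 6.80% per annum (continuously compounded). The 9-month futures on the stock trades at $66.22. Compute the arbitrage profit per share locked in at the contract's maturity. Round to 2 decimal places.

PV(dividends) I = 0.71·e^(−0.0680·2/12) + 1.13·e^(−0.0680·6/12) + 0.48·e^(−0.0680·8/12) = 2.2530
Fair futures F* = (S − I)·e^(rT) = (66.28 − 2.2530)·e^0.051000 = 64.0270 × 1.052323 = 67.3771
Market $66.22 < fair 67.3771: forward underpriced → reverse cash-and-carry (short the stock, invest proceeds at r, pay the dividends, go long the forward).
Profit at T = |F_mkt − F*| = |66.22 − 67.3771| = $1.16 per share

$1.16 per share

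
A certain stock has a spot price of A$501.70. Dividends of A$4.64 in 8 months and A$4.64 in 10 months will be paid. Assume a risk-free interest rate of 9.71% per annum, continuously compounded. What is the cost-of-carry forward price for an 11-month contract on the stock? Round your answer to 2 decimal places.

A$538.97

PV(dividends) I = 4.64·e^(−0.0971·8/12) + 4.64·e^(−0.0971·10/12)
I = 4.3492 + 4.2793 = 8.6285
F = (S − I)·e^(rT) = (501.70 − 8.6285) · e^(0.0971·11/12)
= 493.0715 · e^0.089008 = 493.0715 × 1.093089 = A$538.97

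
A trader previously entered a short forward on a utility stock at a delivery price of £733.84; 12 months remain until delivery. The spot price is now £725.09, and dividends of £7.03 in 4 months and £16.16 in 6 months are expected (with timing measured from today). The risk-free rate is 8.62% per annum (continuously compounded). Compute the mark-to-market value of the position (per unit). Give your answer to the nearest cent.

-£29.55

PV(remaining dividends) I = 7.03·e^(−0.0862·4/12) + 16.16·e^(−0.0862·6/12) = 22.3092
Current forward F = (S − I)·e^(rT) = (725.09 − 22.3092)·e^(0.0862·12/12) = 702.7808 × 1.090024 = 766.0479
Value (long) = (F − K)·e^(−rT) = (766.0479 − 733.84) × 0.917411 = 29.5479
Short position value = −(long value) = -£29.55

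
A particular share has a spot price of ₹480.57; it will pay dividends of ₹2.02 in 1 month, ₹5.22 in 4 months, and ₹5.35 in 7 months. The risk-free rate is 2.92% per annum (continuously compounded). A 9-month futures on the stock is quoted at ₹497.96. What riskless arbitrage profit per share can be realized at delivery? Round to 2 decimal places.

₹19.47 per share

PV(dividends) I = 2.02·e^(−0.0292·1/12) + 5.22·e^(−0.0292·4/12) + 5.35·e^(−0.0292·7/12) = 12.4442
Fair futures F* = (S − I)·e^(rT) = (480.57 − 12.4442)·e^0.021900 = 468.1258 × 1.022142 = 478.4910
Market ₹497.96 > fair 478.4910: forward overpriced → cash-and-carry (borrow at r, buy the stock and collect the dividends, short the forward).
Profit at T = |F_mkt − F*| = |497.96 − 478.4910| = ₹19.47 per share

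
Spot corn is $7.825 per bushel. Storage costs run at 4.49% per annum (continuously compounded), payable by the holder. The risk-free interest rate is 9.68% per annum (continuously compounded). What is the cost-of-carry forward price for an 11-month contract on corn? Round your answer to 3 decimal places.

$8.910 per bushel

Net carry = r + u − y = 0.0968 + 0.0449 − 0.0000 = 0.1417
F = S·e^((r+u−y)T) = 7.825 · e^(0.1417 × 11/12) = 7.825 · e^0.129892
= 7.825 × 1.138705 = $8.910 per bushel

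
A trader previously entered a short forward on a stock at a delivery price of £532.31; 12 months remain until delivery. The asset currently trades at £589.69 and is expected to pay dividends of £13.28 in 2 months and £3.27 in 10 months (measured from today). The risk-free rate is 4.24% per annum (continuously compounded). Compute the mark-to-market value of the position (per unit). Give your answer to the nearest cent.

PV(remaining dividends) I = 13.28·e^(−0.0424·2/12) + 3.27·e^(−0.0424·10/12) = 16.3430
Current forward F = (S − I)·e^(rT) = (589.69 − 16.3430)·e^(0.0424·12/12) = 573.3470 × 1.043312 = 598.1798
Value (long) = (F − K)·e^(−rT) = (598.1798 − 532.31) × 0.958486 = 63.1353
Short position value = −(long value) = -£63.14

-£63.14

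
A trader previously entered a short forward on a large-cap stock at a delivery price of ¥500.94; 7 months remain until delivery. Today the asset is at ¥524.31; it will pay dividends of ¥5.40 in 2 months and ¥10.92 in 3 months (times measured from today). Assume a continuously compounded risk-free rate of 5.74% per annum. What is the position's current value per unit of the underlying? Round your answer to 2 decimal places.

-¥23.75

PV(remaining dividends) I = 5.40·e^(−0.0574·2/12) + 10.92·e^(−0.0574·3/12) = 16.1130
Current forward F = (S − I)·e^(rT) = (524.31 − 16.1130)·e^(0.0574·7/12) = 508.1970 × 1.034050 = 525.5011
Value (long) = (F − K)·e^(−rT) = (525.5011 − 500.94) × 0.967071 = 23.7523
Short position value = −(long value) = -¥23.75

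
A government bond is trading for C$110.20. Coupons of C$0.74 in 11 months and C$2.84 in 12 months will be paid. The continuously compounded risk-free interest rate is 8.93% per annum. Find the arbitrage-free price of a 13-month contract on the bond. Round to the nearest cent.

PV(coupons) I = 0.74·e^(−0.0893·11/12) + 2.84·e^(−0.0893·12/12)
I = 0.6818 + 2.5974 = 3.2792
F = (S − I)·e^(rT) = (110.20 − 3.2792) · e^(0.0893·13/12)
= 106.9208 · e^0.096742 = 106.9208 × 1.101576 = C$117.78

C$117.78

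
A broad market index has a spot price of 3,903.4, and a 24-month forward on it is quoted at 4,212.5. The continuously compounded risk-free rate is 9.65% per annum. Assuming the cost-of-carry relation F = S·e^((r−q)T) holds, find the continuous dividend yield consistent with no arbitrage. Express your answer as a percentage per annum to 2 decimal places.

5.84%

From F = S·e^((r−q)T): (r − q) = ln(F/S)/T
ln(4212.5/3903.4) = ln(1.079187) = 0.076208
(r − q) = 0.076208 / (24/12) = 0.038104
q = r − ln(F/S)/T = 0.0965 − 0.038104 = 0.058396
q = 5.84%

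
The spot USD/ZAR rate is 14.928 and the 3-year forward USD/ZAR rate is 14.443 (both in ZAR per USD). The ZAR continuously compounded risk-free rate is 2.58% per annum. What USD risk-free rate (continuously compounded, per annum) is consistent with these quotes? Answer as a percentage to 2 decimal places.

3.68%

F = S·e^((r_ZAR − r_USD)T) ⇒ r_USD = r_ZAR − ln(F/S)/T
ln(14.443/14.928) = -0.033029; /(3) = -0.011010
r_USD = 0.0258 + 0.011010 = 0.036810
r_USD = 3.68%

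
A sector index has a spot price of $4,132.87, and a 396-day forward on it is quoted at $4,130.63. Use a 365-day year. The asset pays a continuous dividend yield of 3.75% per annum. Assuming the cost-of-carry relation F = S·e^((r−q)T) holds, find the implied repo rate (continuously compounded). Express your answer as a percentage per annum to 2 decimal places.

From F = S·e^((r−q)T): (r − q) = ln(F/S)/T
ln(4130.63/4132.87) = ln(0.999458) = -0.000542
(r − q) = -0.000542 / (396/365) = -0.000500
r = ln(F/S)/T + q = -0.000500 + 0.0375 = 0.037000
r = 3.70%

3.70%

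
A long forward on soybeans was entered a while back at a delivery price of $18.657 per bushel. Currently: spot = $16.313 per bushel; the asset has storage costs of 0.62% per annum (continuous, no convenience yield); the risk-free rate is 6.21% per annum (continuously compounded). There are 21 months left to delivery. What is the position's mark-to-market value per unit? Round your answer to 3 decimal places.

-$0.245 per bushel

Current fair forward for the remaining 21 months: F = S·e^((r + u)·T), (r + u) = 0.0621 + 0.0062 = 0.0683
F = 16.313 · e^(0.0683 × 21/12) = 16.313 × 1.126961 = 18.3841
Value of long forward = (F − K)·e^(−rT) = (18.3841 − 18.657) · e^(−0.0621·21/12)
= -0.2729 × 0.897022 = -0.245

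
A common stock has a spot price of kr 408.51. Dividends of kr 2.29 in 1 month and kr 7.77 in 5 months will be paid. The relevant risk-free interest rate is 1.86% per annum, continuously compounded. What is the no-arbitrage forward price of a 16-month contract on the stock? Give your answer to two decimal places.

PV(dividends) I = 2.29·e^(−0.0186·1/12) + 7.77·e^(−0.0186·5/12)
I = 2.2865 + 7.7100 = 9.9965
F = (S − I)·e^(rT) = (408.51 − 9.9965) · e^(0.0186·16/12)
= 398.5135 · e^0.024800 = 398.5135 × 1.025110 = kr 408.52

kr 408.52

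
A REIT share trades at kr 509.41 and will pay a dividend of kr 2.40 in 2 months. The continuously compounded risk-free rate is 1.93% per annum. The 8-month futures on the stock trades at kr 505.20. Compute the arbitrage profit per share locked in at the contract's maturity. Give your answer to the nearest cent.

kr 8.38 per share

PV(dividends) I = 2.40·e^(−0.0193·2/12) = 2.3923
Fair futures F* = (S − I)·e^(rT) = (509.41 − 2.3923)·e^0.012867 = 507.0177 × 1.012950 = 513.5836
Market kr 505.20 < fair 513.5836: forward underpriced → reverse cash-and-carry (short the stock, invest proceeds at r, pay the dividends, go long the forward).
Profit at T = |F_mkt − F*| = |505.20 − 513.5836| = kr 8.38 per share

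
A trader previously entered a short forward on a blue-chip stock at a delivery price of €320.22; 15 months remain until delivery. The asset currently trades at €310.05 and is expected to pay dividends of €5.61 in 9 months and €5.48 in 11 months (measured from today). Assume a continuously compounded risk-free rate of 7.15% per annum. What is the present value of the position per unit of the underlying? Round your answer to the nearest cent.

PV(remaining dividends) I = 5.61·e^(−0.0715·9/12) + 5.48·e^(−0.0715·11/12) = 10.4494
Current forward F = (S − I)·e^(rT) = (310.05 − 10.4494)·e^(0.0715·15/12) = 299.6006 × 1.093491 = 327.6106
Value (long) = (F − K)·e^(−rT) = (327.6106 − 320.22) × 0.914503 = 6.7587
Short position value = −(long value) = -€6.76

-€6.76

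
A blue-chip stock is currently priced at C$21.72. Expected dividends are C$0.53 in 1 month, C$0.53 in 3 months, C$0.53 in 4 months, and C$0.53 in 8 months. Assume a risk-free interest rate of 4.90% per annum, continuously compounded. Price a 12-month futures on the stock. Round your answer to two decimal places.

PV(dividends) I = 0.53·e^(−0.0490·1/12) + 0.53·e^(−0.0490·3/12) + 0.53·e^(−0.0490·4/12) + 0.53·e^(−0.0490·8/12)
I = 0.5278 + 0.5235 + 0.5214 + 0.5130 = 2.0857
F = (S − I)·e^(rT) = (21.72 − 2.0857) · e^(0.0490·12/12)
= 19.6343 · e^0.049000 = 19.6343 × 1.050220 = C$20.62

C$20.62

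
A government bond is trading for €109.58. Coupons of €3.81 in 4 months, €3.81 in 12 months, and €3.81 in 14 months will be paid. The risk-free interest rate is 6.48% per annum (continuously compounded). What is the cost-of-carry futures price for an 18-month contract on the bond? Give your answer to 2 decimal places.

€108.83

PV(coupons) I = 3.81·e^(−0.0648·4/12) + 3.81·e^(−0.0648·12/12) + 3.81·e^(−0.0648·14/12)
I = 3.7286 + 3.5709 + 3.5326 = 10.8321
F = (S − I)·e^(rT) = (109.58 − 10.8321) · e^(0.0648·18/12)
= 98.7479 · e^0.097200 = 98.7479 × 1.102081 = €108.83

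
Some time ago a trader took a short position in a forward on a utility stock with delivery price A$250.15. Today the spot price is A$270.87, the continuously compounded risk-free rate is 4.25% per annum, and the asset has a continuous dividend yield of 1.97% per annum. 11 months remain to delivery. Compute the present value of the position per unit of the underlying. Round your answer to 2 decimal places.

-A$25.43

Current fair forward for the remaining 11 months: F = S·e^((r − q)·T), (r − q) = 0.0425 − 0.0197 = 0.0228
F = 270.87 · e^(0.0228 × 11/12) = 270.87 × 1.021120 = 276.5908
Value of long forward = (F − K)·e^(−rT) = (276.5908 − 250.15) · e^(−0.0425·11/12)
= 26.4408 × 0.961791 = 25.43
Short position value = −(long value) = -A$25.43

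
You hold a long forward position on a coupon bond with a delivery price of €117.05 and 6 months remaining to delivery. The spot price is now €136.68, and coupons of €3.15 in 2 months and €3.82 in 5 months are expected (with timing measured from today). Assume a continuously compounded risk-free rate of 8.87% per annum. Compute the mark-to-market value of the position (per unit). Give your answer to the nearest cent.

€17.92

PV(remaining coupons) I = 3.15·e^(−0.0887·2/12) + 3.82·e^(−0.0887·5/12) = 6.7852
Current forward F = (S − I)·e^(rT) = (136.68 − 6.7852)·e^(0.0887·6/12) = 129.8948 × 1.045348 = 135.7853
Value (long) = (F − K)·e^(−rT) = (135.7853 − 117.05) × 0.956619 = 17.9225
Value = €17.92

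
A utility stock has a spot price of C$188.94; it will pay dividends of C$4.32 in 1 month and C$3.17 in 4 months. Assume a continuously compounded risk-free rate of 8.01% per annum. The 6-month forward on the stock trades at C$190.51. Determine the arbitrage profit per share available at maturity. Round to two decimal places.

PV(dividends) I = 4.32·e^(−0.0801·1/12) + 3.17·e^(−0.0801·4/12) = 7.3777
Fair forward F* = (S − I)·e^(rT) = (188.94 − 7.3777)·e^0.040050 = 181.5623 × 1.040863 = 188.9815
Market C$190.51 > fair 188.9815: forward overpriced → cash-and-carry (borrow at r, buy the stock and collect the dividends, short the forward).
Profit at T = |F_mkt − F*| = |190.51 − 188.9815| = C$1.53 per share

C$1.53 per share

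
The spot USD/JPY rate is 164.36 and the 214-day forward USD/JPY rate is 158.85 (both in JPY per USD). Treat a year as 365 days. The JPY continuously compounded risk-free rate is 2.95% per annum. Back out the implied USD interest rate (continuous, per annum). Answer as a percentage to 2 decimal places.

F = S·e^((r_JPY − r_USD)T) ⇒ r_USD = r_JPY − ln(F/S)/T
ln(158.85/164.36) = -0.034099; /(214/365) = -0.058160
r_USD = 0.0295 + 0.058160 = 0.087660
r_USD = 8.77%

8.77%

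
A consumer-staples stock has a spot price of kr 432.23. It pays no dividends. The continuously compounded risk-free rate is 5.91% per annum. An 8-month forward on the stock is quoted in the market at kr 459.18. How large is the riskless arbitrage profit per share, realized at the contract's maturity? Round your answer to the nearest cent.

Fair forward: F* = S·e^(carry·T), with carry = r = 0.0591
F* = 432.23 · e^(0.0591 × 8/12) = 432.23 · e^0.039400 = 432.23 × 1.040186 = kr 449.5996
Market kr 459.18 > fair kr 449.5996: forward overpriced → cash-and-carry (buy spot, short the forward).
At maturity, profit = |F_mkt − F*| = |459.18 − 449.5996| = kr 9.58 per share

kr 9.58 per share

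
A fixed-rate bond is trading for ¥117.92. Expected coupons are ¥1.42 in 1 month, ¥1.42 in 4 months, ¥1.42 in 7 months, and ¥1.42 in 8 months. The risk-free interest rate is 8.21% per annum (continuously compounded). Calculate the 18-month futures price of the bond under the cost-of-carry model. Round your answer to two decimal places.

¥127.16

PV(coupons) I = 1.42·e^(−0.0821·1/12) + 1.42·e^(−0.0821·4/12) + 1.42·e^(−0.0821·7/12) + 1.42·e^(−0.0821·8/12)
I = 1.4103 + 1.3817 + 1.3536 + 1.3444 = 5.4900
F = (S − I)·e^(rT) = (117.92 − 5.4900) · e^(0.0821·18/12)
= 112.4300 · e^0.123150 = 112.4300 × 1.131054 = ¥127.16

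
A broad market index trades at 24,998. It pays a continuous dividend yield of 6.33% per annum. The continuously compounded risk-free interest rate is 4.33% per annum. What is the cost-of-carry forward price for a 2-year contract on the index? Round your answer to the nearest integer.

F = S·e^((r − q)T) = 24998 · e^((0.0433 − 0.0633) × 2)
= 24998 · e^-0.040000 = 24998 × 0.960789
F = 24,018

24,018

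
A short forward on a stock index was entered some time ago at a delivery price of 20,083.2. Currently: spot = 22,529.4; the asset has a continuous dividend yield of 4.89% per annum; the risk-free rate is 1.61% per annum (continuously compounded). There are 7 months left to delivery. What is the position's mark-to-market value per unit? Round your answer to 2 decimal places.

Current fair forward for the remaining 7 months: F = S·e^((r − q)·T), (r − q) = 0.0161 − 0.0489 = -0.0328
F = 22529.4 · e^(-0.0328 × 7/12) = 22529.4 × 0.98104855 = 22102.4352
Value of long forward = (F − K)·e^(−rT) = (22102.4352 − 20083.2) · e^(−0.0161·7/12)
= 2019.2352 × 0.99065230 = 2000.36
Short position value = −(long value) = -2000.36

-2000.36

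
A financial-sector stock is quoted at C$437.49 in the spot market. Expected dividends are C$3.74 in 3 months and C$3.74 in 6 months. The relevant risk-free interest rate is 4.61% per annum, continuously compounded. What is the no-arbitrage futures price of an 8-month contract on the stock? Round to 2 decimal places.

PV(dividends) I = 3.74·e^(−0.0461·3/12) + 3.74·e^(−0.0461·6/12)
I = 3.6971 + 3.6548 = 7.3519
F = (S − I)·e^(rT) = (437.49 − 7.3519) · e^(0.0461·8/12)
= 430.1381 · e^0.030733 = 430.1381 × 1.031210 = C$443.56

C$443.56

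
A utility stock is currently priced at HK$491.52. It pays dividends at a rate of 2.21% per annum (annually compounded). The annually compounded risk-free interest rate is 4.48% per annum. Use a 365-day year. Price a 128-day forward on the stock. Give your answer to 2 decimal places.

F = S · (1+r)^T / (1+q)^T
= 491.52 × 1.015488 / 1.007695 = 491.52 × 1.007733
F = HK$495.32

HK$495.32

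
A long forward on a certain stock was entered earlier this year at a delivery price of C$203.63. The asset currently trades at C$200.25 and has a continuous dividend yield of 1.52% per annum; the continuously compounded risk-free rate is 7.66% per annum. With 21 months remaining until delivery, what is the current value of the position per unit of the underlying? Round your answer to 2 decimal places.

C$16.91

Current fair forward for the remaining 21 months: F = S·e^((r − q)·T), (r − q) = 0.0766 − 0.0152 = 0.0614
F = 200.25 · e^(0.0614 × 21/12) = 200.25 × 1.113435 = 222.9654
Value of long forward = (F − K)·e^(−rT) = (222.9654 − 203.63) · e^(−0.0766·21/12)
= 19.3354 × 0.874546 = 16.91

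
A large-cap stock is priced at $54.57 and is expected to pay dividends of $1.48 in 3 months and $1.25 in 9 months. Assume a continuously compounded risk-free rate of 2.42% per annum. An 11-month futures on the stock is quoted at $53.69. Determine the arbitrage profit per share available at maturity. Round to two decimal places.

$0.66 per share

PV(dividends) I = 1.48·e^(−0.0242·3/12) + 1.25·e^(−0.0242·9/12) = 2.6986
Fair futures F* = (S − I)·e^(rT) = (54.57 − 2.6986)·e^0.022183 = 51.8714 × 1.022431 = 53.0349
Market $53.69 > fair 53.0349: forward overpriced → cash-and-carry (borrow at r, buy the stock and collect the dividends, short the forward).
Profit at T = |F_mkt − F*| = |53.69 − 53.0349| = $0.66 per share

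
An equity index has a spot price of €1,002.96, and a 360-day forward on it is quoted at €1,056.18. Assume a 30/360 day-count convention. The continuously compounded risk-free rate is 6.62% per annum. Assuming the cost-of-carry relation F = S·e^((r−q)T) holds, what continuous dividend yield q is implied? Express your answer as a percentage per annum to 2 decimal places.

From F = S·e^((r−q)T): (r − q) = ln(F/S)/T
ln(1056.18/1002.96) = ln(1.053063) = 0.051703
(r − q) = 0.051703 / (360/360) = 0.051703
q = r − ln(F/S)/T = 0.0662 − 0.051703 = 0.014497
q = 1.45%

1.45%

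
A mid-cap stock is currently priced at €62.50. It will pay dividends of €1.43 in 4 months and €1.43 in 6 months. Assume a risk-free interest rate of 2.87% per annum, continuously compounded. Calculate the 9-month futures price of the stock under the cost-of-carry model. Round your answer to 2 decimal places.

€60.97

PV(dividends) I = 1.43·e^(−0.0287·4/12) + 1.43·e^(−0.0287·6/12)
I = 1.4164 + 1.4096 = 2.8260
F = (S − I)·e^(rT) = (62.50 − 2.8260) · e^(0.0287·9/12)
= 59.6740 · e^0.021525 = 59.6740 × 1.021758 = €60.97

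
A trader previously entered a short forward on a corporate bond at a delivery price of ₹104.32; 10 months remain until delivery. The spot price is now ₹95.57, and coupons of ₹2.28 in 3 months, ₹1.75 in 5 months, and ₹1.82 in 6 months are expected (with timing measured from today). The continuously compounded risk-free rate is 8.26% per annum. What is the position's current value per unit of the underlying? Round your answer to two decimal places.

PV(remaining coupons) I = 2.28·e^(−0.0826·3/12) + 1.75·e^(−0.0826·5/12) + 1.82·e^(−0.0826·6/12) = 5.6706
Current forward F = (S − I)·e^(rT) = (95.57 − 5.6706)·e^(0.0826·10/12) = 89.8994 × 1.071258 = 96.3055
Value (long) = (F − K)·e^(−rT) = (96.3055 − 104.32) × 0.933482 = -7.4814
Short position value = −(long value) = ₹7.48

₹7.48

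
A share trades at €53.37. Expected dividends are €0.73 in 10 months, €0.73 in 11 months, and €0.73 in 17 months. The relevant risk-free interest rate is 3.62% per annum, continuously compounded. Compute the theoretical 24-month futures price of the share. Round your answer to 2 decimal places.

€55.11

PV(dividends) I = 0.73·e^(−0.0362·10/12) + 0.73·e^(−0.0362·11/12) + 0.73·e^(−0.0362·17/12)
I = 0.7083 + 0.7062 + 0.6935 = 2.1080
F = (S − I)·e^(rT) = (53.37 − 2.1080) · e^(0.0362·24/12)
= 51.2620 · e^0.072400 = 51.2620 × 1.075085 = €55.11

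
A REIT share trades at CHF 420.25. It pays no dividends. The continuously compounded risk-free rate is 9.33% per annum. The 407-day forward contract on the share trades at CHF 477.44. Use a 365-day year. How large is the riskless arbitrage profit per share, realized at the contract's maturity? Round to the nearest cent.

CHF 11.11 per share

Fair forward: F* = S·e^(carry·T), with carry = r = 0.0933
F* = 420.25 · e^(0.0933 × 407/365) = 420.25 · e^0.104036 = 420.25 × 1.109640 = CHF 466.3262
Market CHF 477.44 > fair CHF 466.3262: forward overpriced → cash-and-carry (buy spot, short the forward).
At maturity, profit = |F_mkt − F*| = |477.44 − 466.3262| = CHF 11.11 per share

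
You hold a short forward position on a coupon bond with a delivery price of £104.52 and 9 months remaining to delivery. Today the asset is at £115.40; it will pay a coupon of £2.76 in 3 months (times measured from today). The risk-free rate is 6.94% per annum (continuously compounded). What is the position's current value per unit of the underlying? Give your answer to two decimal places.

PV(remaining coupons) I = 2.76·e^(−0.0694·3/12) = 2.7125
Current forward F = (S − I)·e^(rT) = (115.40 − 2.7125)·e^(0.0694·9/12) = 112.6875 × 1.053428 = 118.7082
Value (long) = (F − K)·e^(−rT) = (118.7082 − 104.52) × 0.949281 = 13.4686
Short position value = −(long value) = -£13.47

-£13.47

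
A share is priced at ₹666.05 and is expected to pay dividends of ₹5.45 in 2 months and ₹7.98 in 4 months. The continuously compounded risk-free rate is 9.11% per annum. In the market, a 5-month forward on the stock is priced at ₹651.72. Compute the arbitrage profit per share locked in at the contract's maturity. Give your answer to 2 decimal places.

PV(dividends) I = 5.45·e^(−0.0911·2/12) + 7.98·e^(−0.0911·4/12) = 13.1092
Fair forward F* = (S − I)·e^(rT) = (666.05 − 13.1092)·e^0.037958 = 652.9408 × 1.038688 = 678.2018
Market ₹651.72 < fair 678.2018: forward underpriced → reverse cash-and-carry (short the stock, invest proceeds at r, pay the dividends, go long the forward).
Profit at T = |F_mkt − F*| = |651.72 − 678.2018| = ₹26.48 per share

₹26.48 per share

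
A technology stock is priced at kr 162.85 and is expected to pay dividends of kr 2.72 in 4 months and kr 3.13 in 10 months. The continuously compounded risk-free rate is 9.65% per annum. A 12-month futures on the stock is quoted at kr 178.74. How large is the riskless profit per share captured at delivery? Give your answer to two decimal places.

kr 5.47 per share

PV(dividends) I = 2.72·e^(−0.0965·4/12) + 3.13·e^(−0.0965·10/12) = 5.5220
Fair futures F* = (S − I)·e^(rT) = (162.85 − 5.5220)·e^0.096500 = 157.3280 × 1.101310 = 173.2669
Market kr 178.74 > fair 173.2669: forward overpriced → cash-and-carry (borrow at r, buy the stock and collect the dividends, short the forward).
Profit at T = |F_mkt − F*| = |178.74 − 173.2669| = kr 5.47 per share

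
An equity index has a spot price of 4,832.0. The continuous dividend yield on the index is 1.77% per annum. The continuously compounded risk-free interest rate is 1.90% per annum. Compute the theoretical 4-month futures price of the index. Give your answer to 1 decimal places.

F = S·e^((r − q)T) = 4832.0 · e^((0.0190 − 0.0177) × 4/12)
= 4832.0 · e^0.000433 = 4832.0 × 1.000433
F = 4,834.1

4,834.1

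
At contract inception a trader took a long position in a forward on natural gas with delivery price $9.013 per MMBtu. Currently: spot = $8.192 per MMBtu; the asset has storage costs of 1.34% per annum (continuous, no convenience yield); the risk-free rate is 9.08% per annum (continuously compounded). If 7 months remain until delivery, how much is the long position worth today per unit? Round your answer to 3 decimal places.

Current fair forward for the remaining 7 months: F = S·e^((r + u)·T), (r + u) = 0.0908 + 0.0134 = 0.1042
F = 8.192 · e^(0.1042 × 7/12) = 8.192 × 1.062669 = 8.7054
Value of long forward = (F − K)·e^(−rT) = (8.7054 − 9.013) · e^(−0.0908·7/12)
= -0.3076 × 0.948412 = -0.292

-$0.292 per MMBtu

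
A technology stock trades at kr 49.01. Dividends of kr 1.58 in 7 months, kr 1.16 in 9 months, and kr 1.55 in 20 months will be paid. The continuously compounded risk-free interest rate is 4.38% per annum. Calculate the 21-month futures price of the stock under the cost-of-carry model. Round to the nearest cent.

PV(dividends) I = 1.58·e^(−0.0438·7/12) + 1.16·e^(−0.0438·9/12) + 1.55·e^(−0.0438·20/12)
I = 1.5401 + 1.1225 + 1.4409 = 4.1035
F = (S − I)·e^(rT) = (49.01 − 4.1035) · e^(0.0438·21/12)
= 44.9065 · e^0.076650 = 44.9065 × 1.079664 = kr 48.48

kr 48.48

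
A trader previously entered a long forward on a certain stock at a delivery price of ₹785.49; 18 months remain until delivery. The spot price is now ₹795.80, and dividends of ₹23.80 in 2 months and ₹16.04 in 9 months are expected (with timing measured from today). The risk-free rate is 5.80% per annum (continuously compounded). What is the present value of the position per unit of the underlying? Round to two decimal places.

₹36.83

PV(remaining dividends) I = 23.80·e^(−0.0580·2/12) + 16.04·e^(−0.0580·9/12) = 38.9283
Current forward F = (S − I)·e^(rT) = (795.80 − 38.9283)·e^(0.0580·18/12) = 756.8717 × 1.090897 = 825.6691
Value (long) = (F − K)·e^(−rT) = (825.6691 − 785.49) × 0.916677 = 36.8313
Value = ₹36.83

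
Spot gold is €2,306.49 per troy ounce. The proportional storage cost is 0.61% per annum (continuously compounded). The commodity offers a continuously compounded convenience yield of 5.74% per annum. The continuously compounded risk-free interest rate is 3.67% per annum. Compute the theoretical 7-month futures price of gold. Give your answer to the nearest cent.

Net carry = r + u − y = 0.0367 + 0.0061 − 0.0574 = -0.0146
F = S·e^((r+u−y)T) = 2306.49 · e^(-0.0146 × 7/12) = 2306.49 · e^-0.00851667
= 2306.49 × 0.99151949 = €2,286.93 per troy ounce

€2,286.93 per troy ounce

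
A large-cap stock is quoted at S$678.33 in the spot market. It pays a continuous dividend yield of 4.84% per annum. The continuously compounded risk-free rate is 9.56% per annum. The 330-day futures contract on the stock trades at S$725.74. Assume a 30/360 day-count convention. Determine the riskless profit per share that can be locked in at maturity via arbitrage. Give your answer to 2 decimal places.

Fair futures: F* = S·e^(carry·T), with carry = (r − q) = 0.0956 − 0.0484 = 0.0472
F* = 678.33 · e^(0.0472 × 330/360) = 678.33 · e^0.043267 = 678.33 × 1.044217 = S$708.3237
Market S$725.74 > fair S$708.3237: forward overpriced → cash-and-carry (buy spot, short the forward).
At maturity, profit = |F_mkt − F*| = |725.74 − 708.3237| = S$17.42 per share

S$17.42 per share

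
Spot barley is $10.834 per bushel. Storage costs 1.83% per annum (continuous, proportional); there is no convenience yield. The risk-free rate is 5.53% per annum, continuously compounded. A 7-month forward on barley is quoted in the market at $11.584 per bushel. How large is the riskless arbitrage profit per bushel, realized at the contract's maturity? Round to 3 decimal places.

$0.275 per bushel

Fair forward: F* = S·e^(carry·T), with carry = (r + u) = 0.0553 + 0.0183 = 0.0736
F* = 10.834 · e^(0.0736 × 7/12) = 10.834 · e^0.042933 = 10.834 × 1.043868 = $11.3093
Market $11.584 > fair $11.3093: forward overpriced → cash-and-carry (buy spot, short the forward).
At maturity, profit = |F_mkt − F*| = |11.584 − 11.3093| = $0.275 per bushel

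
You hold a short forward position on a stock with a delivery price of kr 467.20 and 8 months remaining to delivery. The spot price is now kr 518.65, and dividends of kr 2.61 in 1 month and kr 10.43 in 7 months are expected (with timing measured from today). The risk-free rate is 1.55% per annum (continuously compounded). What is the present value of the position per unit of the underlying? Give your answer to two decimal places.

PV(remaining dividends) I = 2.61·e^(−0.0155·1/12) + 10.43·e^(−0.0155·7/12) = 12.9428
Current forward F = (S − I)·e^(rT) = (518.65 − 12.9428)·e^(0.0155·8/12) = 505.7072 × 1.010387 = 510.9600
Value (long) = (F − K)·e^(−rT) = (510.9600 − 467.20) × 0.989720 = 43.3101
Short position value = −(long value) = -kr 43.31

-kr 43.31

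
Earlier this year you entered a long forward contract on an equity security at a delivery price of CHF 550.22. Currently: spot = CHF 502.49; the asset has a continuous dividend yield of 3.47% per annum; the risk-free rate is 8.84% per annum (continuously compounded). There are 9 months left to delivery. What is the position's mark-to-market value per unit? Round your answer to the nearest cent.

-CHF 25.34

Current fair forward for the remaining 9 months: F = S·e^((r − q)·T), (r − q) = 0.0884 − 0.0347 = 0.0537
F = 502.49 · e^(0.0537 × 9/12) = 502.49 × 1.041097 = 523.1408
Value of long forward = (F − K)·e^(−rT) = (523.1408 − 550.22) · e^(−0.0884·9/12)
= -27.0792 × 0.935850 = -25.34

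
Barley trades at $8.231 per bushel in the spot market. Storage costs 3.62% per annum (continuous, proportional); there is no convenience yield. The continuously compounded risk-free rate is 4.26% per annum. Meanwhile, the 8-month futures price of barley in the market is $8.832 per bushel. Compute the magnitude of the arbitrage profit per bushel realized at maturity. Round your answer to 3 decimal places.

$0.157 per bushel

Fair futures: F* = S·e^(carry·T), with carry = (r + u) = 0.0426 + 0.0362 = 0.0788
F* = 8.231 · e^(0.0788 × 8/12) = 8.231 · e^0.052533 = 8.231 × 1.053937 = $8.6750
Market $8.832 > fair $8.6750: forward overpriced → cash-and-carry (buy spot, short the forward).
At maturity, profit = |F_mkt − F*| = |8.832 − 8.6750| = $0.157 per bushel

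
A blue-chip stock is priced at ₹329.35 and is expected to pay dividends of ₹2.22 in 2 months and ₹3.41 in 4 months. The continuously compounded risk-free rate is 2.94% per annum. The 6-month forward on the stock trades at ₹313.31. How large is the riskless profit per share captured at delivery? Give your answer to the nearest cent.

PV(dividends) I = 2.22·e^(−0.0294·2/12) + 3.41·e^(−0.0294·4/12) = 5.5859
Fair forward F* = (S − I)·e^(rT) = (329.35 − 5.5859)·e^0.014700 = 323.7641 × 1.014809 = 328.5587
Market ₹313.31 < fair 328.5587: forward underpriced → reverse cash-and-carry (short the stock, invest proceeds at r, pay the dividends, go long the forward).
Profit at T = |F_mkt − F*| = |313.31 − 328.5587| = ₹15.25 per share

₹15.25 per share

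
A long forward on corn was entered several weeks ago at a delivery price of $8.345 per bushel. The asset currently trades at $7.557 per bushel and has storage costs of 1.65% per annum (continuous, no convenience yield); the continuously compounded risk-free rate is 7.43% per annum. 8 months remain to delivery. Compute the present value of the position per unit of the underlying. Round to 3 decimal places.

-$0.301 per bushel

Current fair forward for the remaining 8 months: F = S·e^((r + u)·T), (r + u) = 0.0743 + 0.0165 = 0.0908
F = 7.557 · e^(0.0908 × 8/12) = 7.557 × 1.062403 = 8.0286
Value of long forward = (F − K)·e^(−rT) = (8.0286 − 8.345) · e^(−0.0743·8/12)
= -0.3164 × 0.951673 = -0.301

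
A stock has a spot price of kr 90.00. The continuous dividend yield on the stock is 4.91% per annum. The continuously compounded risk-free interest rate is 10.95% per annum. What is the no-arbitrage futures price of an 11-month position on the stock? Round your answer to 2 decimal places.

F = S·e^((r − q)T) = 90.00 · e^((0.1095 − 0.0491) × 11/12)
= 90.00 · e^0.055367 = 90.00 × 1.056928
F = kr 95.12

kr 95.12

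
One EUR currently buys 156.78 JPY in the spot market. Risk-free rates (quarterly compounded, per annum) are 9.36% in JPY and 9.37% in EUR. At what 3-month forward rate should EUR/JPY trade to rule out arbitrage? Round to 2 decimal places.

156.78

By covered interest parity, F = S · (1+r_JPY/4)^(4T) / (1+r_EUR/4)^(4T)
= 156.78 × 1.023400 / 1.023425 = 156.78 × 0.999976
F = 156.78 JPY per EUR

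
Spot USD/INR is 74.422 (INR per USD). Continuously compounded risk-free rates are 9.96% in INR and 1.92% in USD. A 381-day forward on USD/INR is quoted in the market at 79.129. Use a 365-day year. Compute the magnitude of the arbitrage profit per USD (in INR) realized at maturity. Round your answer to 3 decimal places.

Fair forward: F* = S·e^(carry·T), with carry = (r_INR − r_USD) = 0.0996 − 0.0192 = 0.0804
F* = 74.422 · e^(0.0804 × 381/365) = 74.422 · e^0.083924 = 74.422 × 1.087546 = 80.9373
Market 79.129 < fair 80.9373: forward underpriced → reverse cash-and-carry (short spot, go long the forward).
At maturity, profit = |F_mkt − F*| = |79.129 − 80.9373| = 1.808 per USD (in INR)

1.808 per USD (in INR)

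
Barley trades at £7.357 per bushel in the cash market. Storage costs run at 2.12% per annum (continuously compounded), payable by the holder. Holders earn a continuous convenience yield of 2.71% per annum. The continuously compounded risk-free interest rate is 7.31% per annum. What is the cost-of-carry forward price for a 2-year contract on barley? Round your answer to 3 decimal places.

Net carry = r + u − y = 0.0731 + 0.0212 − 0.0271 = 0.0672
F = S·e^((r+u−y)T) = 7.357 · e^(0.0672 × 2) = 7.357 · e^0.134400
= 7.357 × 1.143850 = £8.415 per bushel

£8.415 per bushel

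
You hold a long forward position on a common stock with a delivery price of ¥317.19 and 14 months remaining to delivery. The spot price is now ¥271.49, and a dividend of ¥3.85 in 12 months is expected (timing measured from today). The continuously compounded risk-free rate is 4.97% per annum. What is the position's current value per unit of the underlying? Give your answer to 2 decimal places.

-¥31.49

PV(remaining dividends) I = 3.85·e^(−0.0497·12/12) = 3.6633
Current forward F = (S − I)·e^(rT) = (271.49 − 3.6633)·e^(0.0497·14/12) = 267.8267 × 1.059697 = 283.8152
Value (long) = (F − K)·e^(−rT) = (283.8152 − 317.19) × 0.943666 = -31.4947
Value = -¥31.49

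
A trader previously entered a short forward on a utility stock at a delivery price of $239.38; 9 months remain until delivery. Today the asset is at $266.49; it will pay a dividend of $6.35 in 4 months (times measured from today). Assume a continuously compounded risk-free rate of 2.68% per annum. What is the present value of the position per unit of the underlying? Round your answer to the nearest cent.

PV(remaining dividends) I = 6.35·e^(−0.0268·4/12) = 6.2935
Current forward F = (S − I)·e^(rT) = (266.49 − 6.2935)·e^(0.0268·9/12) = 260.1965 × 1.020303 = 265.4793
Value (long) = (F − K)·e^(−rT) = (265.4793 − 239.38) × 0.980101 = 25.5800
Short position value = −(long value) = -$25.58

-$25.58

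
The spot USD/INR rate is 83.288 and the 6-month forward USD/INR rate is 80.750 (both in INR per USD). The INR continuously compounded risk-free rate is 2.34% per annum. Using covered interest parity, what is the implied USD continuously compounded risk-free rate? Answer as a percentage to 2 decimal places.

F = S·e^((r_INR − r_USD)T) ⇒ r_USD = r_INR − ln(F/S)/T
ln(80.750/83.288) = -0.030947; /(6/12) = -0.061894
r_USD = 0.0234 + 0.061894 = 0.085294
r_USD = 8.53%

8.53%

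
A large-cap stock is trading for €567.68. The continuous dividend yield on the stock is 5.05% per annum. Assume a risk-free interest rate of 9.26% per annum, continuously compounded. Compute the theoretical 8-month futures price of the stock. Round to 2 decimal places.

F = S·e^((r − q)T) = 567.68 · e^((0.0926 − 0.0505) × 8/12)
= 567.68 · e^0.028067 = 567.68 × 1.028465
F = €583.84

€583.84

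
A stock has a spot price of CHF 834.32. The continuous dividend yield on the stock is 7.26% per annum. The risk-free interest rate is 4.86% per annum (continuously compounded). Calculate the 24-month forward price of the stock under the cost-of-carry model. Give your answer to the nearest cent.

F = S·e^((r − q)T) = 834.32 · e^((0.0486 − 0.0726) × 24/12)
= 834.32 · e^-0.048000 = 834.32 × 0.953134
F = CHF 795.22

CHF 795.22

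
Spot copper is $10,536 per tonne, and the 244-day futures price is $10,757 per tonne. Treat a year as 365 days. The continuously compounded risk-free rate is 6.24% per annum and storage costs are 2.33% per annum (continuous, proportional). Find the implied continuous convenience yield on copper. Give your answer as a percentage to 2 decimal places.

5.46%

F = S·e^((r+u−y)T) ⇒ (r+u−y) = ln(F/S)/T
ln(10757/10536) = 0.020759; /T ⇒ 0.031053
y = r + u − ln(F/S)/T = 0.0624 + 0.0233 − 0.031053 = 0.054647
y = 5.46%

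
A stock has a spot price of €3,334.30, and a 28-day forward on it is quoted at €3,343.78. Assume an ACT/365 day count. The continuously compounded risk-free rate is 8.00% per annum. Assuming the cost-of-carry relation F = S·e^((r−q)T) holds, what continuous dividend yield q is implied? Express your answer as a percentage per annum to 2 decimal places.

From F = S·e^((r−q)T): (r − q) = ln(F/S)/T
ln(3343.78/3334.30) = ln(1.002843) = 0.002839
(r − q) = 0.002839 / (28/365) = 0.037008
q = r − ln(F/S)/T = 0.0800 − 0.037008 = 0.042992
q = 4.30%

4.30%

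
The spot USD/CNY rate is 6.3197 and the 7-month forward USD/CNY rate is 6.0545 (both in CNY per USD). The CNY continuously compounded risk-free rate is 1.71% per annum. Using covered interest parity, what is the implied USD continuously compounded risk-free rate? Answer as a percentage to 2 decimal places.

F = S·e^((r_CNY − r_USD)T) ⇒ r_USD = r_CNY − ln(F/S)/T
ln(6.0545/6.3197) = -0.042870; /(7/12) = -0.073491
r_USD = 0.0171 + 0.073491 = 0.090591
r_USD = 9.06%

9.06%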